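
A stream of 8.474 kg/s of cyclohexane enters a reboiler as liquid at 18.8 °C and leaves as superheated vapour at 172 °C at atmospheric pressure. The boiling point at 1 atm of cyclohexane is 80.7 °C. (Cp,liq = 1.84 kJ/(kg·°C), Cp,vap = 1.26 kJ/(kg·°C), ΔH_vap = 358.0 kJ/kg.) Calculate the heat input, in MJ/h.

liquid 18.8→80.7 °C: 113.9 kJ/kg
vaporisation at 80.7 °C: 358 kJ/kg
vapour 80.7→172 °C: 115.04 kJ/kg
Δh = 113.9 + 358 + 115.04 = 586.93 kJ/kg
Q = ṁ·Δh = 8.474 kg/s × 586.93 kJ/kg = 4973.7 kJ/s
|Q| = 4973.7 kW = 17905 MJ/h

Q = 17900 MJ/h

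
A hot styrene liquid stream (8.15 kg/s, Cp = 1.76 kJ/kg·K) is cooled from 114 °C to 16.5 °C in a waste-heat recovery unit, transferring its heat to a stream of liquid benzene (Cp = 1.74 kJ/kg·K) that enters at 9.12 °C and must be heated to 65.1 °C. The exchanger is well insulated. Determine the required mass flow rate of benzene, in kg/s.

ṁ_c = 14.4 kg/s

Heat released by hot stream: Q = 8.15 × 1.76 × (114 − 16.5) = 1398.5 kJ/s
Energy balance on cold side (adiabatic exchanger): Q = ṁ_c·Cp_c·(T_c,out − T_c,in)
ṁ_c = 1398.5 / [1.74 × (65.1 − 9.12)] = 14.358 kg/s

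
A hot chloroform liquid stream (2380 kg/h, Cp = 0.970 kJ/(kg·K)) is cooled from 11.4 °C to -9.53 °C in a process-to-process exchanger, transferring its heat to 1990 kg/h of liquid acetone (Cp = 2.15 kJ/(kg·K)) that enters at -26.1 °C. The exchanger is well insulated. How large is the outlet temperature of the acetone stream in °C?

Heat released by hot stream: Q = 2380 × 0.970 × (11.4 − -9.53) = 48319 kJ/h
Energy balance on cold side (adiabatic exchanger): Q = ṁ_c·Cp_c·(T_c,out − T_c,in)
T_c,out = -26.1 + 48319/(1990 × 2.15) = -14.807 °C

T_c,out = -14.8 °C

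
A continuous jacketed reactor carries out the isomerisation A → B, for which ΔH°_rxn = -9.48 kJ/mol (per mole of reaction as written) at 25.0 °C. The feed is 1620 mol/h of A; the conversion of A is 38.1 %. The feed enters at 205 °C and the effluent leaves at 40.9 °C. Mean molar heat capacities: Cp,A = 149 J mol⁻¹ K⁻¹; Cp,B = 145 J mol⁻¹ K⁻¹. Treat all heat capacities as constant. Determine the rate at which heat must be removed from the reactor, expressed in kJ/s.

Q_out = 12.6 kJ/s

Extent of reaction ξ = 0.381 × 1620 = 617.22 mol/h
Reaction term: ξ·ΔH°_rxn = 617.22 × -9.48 = -5851.2 kJ/h
Sensible, feed 205→25 °C: -43448 kJ/h
Outlet flows (mol/h): A 1002.8, B 617.22
Sensible, products 25→40.9 °C: 3798.7 kJ/h
Q = ΔH = -45501 kJ/h = -12.639 kW
Heat removed = 12.639 kJ/s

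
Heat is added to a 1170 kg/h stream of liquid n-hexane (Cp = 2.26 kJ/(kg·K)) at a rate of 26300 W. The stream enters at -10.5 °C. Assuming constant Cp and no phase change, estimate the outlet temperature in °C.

Q = 26300 W = 94680 kJ/h
ΔT = Q/(ṁ·Cp) = 94680/(1170×2.26) = 35.807 K
T_out = -10.5 + 35.807 = 25.307 °C

T_out = 25.3 °C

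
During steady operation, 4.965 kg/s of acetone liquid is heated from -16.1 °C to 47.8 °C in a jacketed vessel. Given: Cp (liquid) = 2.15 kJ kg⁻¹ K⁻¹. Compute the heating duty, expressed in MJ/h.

Q = ṁ·Cp·ΔT = 4.965 × 2.15 × (47.8 − -16.1) = 682.12 kJ/s
Heating duty = 2455.6 MJ/h

Q = 2460 MJ/h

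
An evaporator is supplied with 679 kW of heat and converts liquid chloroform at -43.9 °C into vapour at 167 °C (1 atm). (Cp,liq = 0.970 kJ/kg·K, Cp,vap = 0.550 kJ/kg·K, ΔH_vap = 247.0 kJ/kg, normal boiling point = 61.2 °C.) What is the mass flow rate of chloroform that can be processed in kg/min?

Δh = 0.970×(61.2−-43.9) + 247.0 + 0.550×(167−61.2) = 407.14 kJ/kg
Q = 679 kW = 679 kJ/s = 40740 kJ/min
ṁ = Q/Δh = 40740 / 407.14 = 100.06 kg/min

ṁ = 100 kg/min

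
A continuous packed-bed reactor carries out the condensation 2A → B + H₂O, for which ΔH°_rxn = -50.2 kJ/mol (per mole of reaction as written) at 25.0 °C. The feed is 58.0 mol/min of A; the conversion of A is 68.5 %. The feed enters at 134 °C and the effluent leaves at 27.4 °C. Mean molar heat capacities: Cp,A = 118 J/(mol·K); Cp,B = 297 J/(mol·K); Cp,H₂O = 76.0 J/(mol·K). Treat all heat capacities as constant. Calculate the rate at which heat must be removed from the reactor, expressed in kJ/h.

Q_out = 103000 kJ/h

Extent of reaction ξ = 0.685 × 58.0 / 2 = 19.865 mol/min
Reaction term: ξ·ΔH°_rxn = 19.865 × -50.2 = -997.22 kJ/min
Sensible, feed 134→25 °C: -746 kJ/min
Outlet flows (mol/min): A 18.27, B 19.865, H₂O 19.865
Sensible, products 25→27.4 °C: 22.957 kJ/min
Q = ΔH = -1720.3 kJ/min = -28.671 kW
Heat removed = 103220 kJ/h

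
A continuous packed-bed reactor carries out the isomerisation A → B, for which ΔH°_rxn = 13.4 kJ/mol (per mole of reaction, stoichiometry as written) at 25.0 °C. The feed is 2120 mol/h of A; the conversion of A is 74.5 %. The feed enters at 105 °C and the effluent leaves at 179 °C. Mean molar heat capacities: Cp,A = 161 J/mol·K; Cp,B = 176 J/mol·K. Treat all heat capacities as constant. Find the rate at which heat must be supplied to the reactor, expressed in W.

Q_in = 13900 W

Extent of reaction ξ = 0.745 × 2120 = 1579.4 mol/h
Reaction term: ξ·ΔH°_rxn = 1579.4 × 13.4 = 21164 kJ/h
Sensible, feed 105→25 °C: -27306 kJ/h
Outlet flows (mol/h): A 540.6, B 1579.4
Sensible, products 25→179 °C: 56212 kJ/h
Q = ΔH = 50070 kJ/h = 13.908 kW
Heat supplied = 13908 W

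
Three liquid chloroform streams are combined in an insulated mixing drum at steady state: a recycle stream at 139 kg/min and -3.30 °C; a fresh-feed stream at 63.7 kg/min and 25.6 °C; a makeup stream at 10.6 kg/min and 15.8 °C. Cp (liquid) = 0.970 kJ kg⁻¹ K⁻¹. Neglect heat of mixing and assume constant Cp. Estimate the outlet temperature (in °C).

T_out = 6.28 °C

Adiabatic, steady state ⇒ Σ ṁᵢCp,ᵢ(T_out − Tᵢ) = 0
T_out = Σ ṁᵢCp,ᵢTᵢ / Σ ṁᵢCp,ᵢ
      = 1299.3 / 206.9 = 6.2799 °C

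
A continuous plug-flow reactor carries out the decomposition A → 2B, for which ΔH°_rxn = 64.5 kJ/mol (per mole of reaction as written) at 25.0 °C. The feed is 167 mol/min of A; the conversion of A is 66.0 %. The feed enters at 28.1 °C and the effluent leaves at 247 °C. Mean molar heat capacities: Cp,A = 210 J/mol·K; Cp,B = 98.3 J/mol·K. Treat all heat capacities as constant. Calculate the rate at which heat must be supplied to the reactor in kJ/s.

Extent of reaction ξ = 0.660 × 167 = 110.22 mol/min
Reaction term: ξ·ΔH°_rxn = 110.22 × 64.5 = 7109.2 kJ/min
Sensible, feed 28.1→25 °C: -108.72 kJ/min
Outlet flows (mol/min): A 56.78, B 220.44
Sensible, products 25→247 °C: 7457.7 kJ/min
Q = ΔH = 14458 kJ/min = 240.97 kW
Heat supplied = 240.97 kJ/s

Q_in = 241 kJ/s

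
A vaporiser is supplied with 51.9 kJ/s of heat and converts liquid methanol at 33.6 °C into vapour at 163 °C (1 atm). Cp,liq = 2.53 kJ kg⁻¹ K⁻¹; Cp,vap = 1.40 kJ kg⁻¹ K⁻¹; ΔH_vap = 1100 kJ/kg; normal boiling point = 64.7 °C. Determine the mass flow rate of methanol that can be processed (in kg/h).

ṁ = 142 kg/h

Δh = 2.53×(64.7−33.6) + 1100 + 1.40×(163−64.7) = 1316.3 kJ/kg
Q = 51.9 kJ/s = 51.9 kJ/s = 186840 kJ/h
ṁ = Q/Δh = 186840 / 1316.3 = 141.94 kg/h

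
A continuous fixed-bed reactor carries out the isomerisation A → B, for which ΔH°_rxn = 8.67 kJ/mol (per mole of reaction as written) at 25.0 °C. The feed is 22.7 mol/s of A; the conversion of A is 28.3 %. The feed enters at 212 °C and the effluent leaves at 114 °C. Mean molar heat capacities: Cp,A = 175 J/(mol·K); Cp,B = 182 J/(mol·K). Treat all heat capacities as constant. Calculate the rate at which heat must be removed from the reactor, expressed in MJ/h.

Q_out = 1190 MJ/h

Extent of reaction ξ = 0.283 × 22.7 = 6.4241 mol/s
Reaction term: ξ·ΔH°_rxn = 6.4241 × 8.67 = 55.697 kJ/s
Sensible, feed 212→25 °C: -742.86 kJ/s
Outlet flows (mol/s): A 16.276, B 6.4241
Sensible, products 25→114 °C: 357.55 kJ/s
Q = ΔH = -329.61 kJ/s = -329.61 kW
Heat removed = 1186.6 MJ/h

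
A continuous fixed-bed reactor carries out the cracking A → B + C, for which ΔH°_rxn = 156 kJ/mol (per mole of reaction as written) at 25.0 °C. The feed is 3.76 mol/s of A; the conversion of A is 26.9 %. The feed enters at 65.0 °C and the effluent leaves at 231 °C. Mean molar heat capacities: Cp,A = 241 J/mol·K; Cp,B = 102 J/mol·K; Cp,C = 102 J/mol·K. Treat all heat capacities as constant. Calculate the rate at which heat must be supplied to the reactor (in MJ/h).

Q_in = 1080 MJ/h

Extent of reaction ξ = 0.269 × 3.76 = 1.0114 mol/s
Reaction term: ξ·ΔH°_rxn = 1.0114 × 156 = 157.78 kJ/s
Sensible, feed 65.0→25 °C: -36.246 kJ/s
Outlet flows (mol/s): A 2.7486, B 1.0114, C 1.0114
Sensible, products 25→231 °C: 178.96 kJ/s
Q = ΔH = 300.5 kJ/s = 300.5 kW
Heat supplied = 1081.8 MJ/h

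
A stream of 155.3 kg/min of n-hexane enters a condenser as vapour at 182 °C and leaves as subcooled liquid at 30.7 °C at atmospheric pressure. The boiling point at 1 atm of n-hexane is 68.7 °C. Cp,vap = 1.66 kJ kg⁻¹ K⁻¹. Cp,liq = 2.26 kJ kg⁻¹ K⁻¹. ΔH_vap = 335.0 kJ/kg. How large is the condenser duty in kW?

vapour 182→68.7 °C: -188.08 kJ/kg
condensation at 68.7 °C: -335 kJ/kg
liquid 68.7→30.7 °C: -85.88 kJ/kg
Δh = -188.08 + -335 + -85.88 = -608.96 kJ/kg
Q = ṁ·Δh = 155.3 kg/min × -608.96 kJ/kg = -94571 kJ/min
|Q| = 1576.2 kW

Q_c = 1580 kW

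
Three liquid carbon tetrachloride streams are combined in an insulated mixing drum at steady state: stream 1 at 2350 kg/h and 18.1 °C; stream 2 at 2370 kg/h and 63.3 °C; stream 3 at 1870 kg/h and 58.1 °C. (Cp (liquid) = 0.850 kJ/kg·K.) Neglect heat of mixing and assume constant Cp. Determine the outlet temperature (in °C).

Adiabatic, steady state ⇒ Σ ṁᵢCp,ᵢ(T_out − Tᵢ) = 0
Σ ṁᵢCp,ᵢTᵢ = 2350×0.850×18.1 + 2370×0.850×63.3 + 1870×0.850×58.1 = 256020
Σ ṁᵢCp,ᵢ = 2350×0.850 + 2370×0.850 + 1870×0.850 = 5601.5
T_out = 256020 / 5601.5 = 45.706 °C

T_out = 45.7 °C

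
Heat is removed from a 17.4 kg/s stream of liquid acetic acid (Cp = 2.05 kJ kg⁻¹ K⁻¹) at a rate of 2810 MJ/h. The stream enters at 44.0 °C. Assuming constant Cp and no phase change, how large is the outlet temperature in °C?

T_out = 22.1 °C

Q = 2810 MJ/h = 780.56 kJ/s
ΔT = Q/(ṁ·Cp) = 780.56/(17.4×2.05) = 21.883 K
T_out = 44.0 − 21.883 = 22.117 °C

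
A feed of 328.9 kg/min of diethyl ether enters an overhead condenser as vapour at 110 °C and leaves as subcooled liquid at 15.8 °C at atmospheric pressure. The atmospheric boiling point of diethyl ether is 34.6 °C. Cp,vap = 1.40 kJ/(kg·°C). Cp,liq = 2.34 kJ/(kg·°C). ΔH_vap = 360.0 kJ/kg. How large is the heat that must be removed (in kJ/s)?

Q_c = 2790 kJ/s

vapour 110→34.6 °C: -105.56 kJ/kg
condensation at 34.6 °C: -360 kJ/kg
liquid 34.6→15.8 °C: -43.992 kJ/kg
Δh = -105.56 + -360 + -43.992 = -509.55 kJ/kg
Q = ṁ·Δh = 328.9 kg/min × -509.55 kJ/kg = -167590 kJ/min
|Q| = 2793.2 kW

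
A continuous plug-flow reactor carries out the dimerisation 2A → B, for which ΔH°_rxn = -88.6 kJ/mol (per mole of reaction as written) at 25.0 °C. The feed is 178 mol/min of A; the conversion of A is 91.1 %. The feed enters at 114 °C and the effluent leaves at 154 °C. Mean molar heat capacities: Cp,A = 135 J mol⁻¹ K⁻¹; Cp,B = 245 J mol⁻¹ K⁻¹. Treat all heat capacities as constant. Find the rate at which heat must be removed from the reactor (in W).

Q_out = 108000 W

Extent of reaction ξ = 0.911 × 178 / 2 = 81.079 mol/min
Reaction term: ξ·ΔH°_rxn = 81.079 × -88.6 = -7183.6 kJ/min
Sensible, feed 114→25 °C: -2138.7 kJ/min
Outlet flows (mol/min): A 15.842, B 81.079
Sensible, products 25→154 °C: 2838.4 kJ/min
Q = ΔH = -6483.9 kJ/min = -108.06 kW
Heat removed = 108060 W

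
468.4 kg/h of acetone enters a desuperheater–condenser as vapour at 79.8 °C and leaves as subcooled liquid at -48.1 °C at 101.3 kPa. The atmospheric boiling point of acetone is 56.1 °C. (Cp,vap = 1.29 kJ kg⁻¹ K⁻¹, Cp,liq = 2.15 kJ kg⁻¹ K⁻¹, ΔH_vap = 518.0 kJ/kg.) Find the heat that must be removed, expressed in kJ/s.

vapour 79.8→56.1 °C: -30.573 kJ/kg
condensation at 56.1 °C: -518 kJ/kg
liquid 56.1→-48.1 °C: -224.03 kJ/kg
Δh = -30.573 + -518 + -224.03 = -772.6 kJ/kg
Q = ṁ·Δh = 468.4 kg/h × -772.6 kJ/kg = -361890 kJ/h
|Q| = 100.52 kW

Q_c = 101 kJ/s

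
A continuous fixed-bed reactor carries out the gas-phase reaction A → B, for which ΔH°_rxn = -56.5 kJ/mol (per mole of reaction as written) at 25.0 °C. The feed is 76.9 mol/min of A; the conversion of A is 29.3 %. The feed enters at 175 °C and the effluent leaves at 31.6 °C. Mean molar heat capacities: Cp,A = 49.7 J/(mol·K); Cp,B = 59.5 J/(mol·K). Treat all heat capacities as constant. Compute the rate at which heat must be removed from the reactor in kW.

Extent of reaction ξ = 0.293 × 76.9 = 22.532 mol/min
Reaction term: ξ·ΔH°_rxn = 22.532 × -56.5 = -1273 kJ/min
Sensible, feed 175→25 °C: -573.29 kJ/min
Outlet flows (mol/min): A 54.368, B 22.532
Sensible, products 25→31.6 °C: 26.682 kJ/min
Q = ΔH = -1819.6 kJ/min = -30.327 kW
Heat removed = 30.327 kW

Q_out = 30.3 kW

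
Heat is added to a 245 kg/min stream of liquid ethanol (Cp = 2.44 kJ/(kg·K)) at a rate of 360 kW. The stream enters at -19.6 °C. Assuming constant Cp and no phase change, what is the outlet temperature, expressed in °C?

Q = 360 kW = 21600 kJ/min
ΔT = Q/(ṁ·Cp) = 21600/(245×2.44) = 36.132 K
T_out = -19.6 + 36.132 = 16.532 °C

T_out = 16.5 °C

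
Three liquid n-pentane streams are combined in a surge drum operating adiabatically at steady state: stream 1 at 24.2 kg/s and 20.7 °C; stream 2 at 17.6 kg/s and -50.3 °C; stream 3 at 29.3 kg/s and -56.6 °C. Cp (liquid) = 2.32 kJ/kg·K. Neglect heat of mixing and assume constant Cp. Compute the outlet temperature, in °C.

Adiabatic, steady state ⇒ Σ ṁᵢCp,ᵢ(T_out − Tᵢ) = 0
Σ ṁᵢCp,ᵢTᵢ = 24.2×2.32×20.7 + 17.6×2.32×-50.3 + 29.3×2.32×-56.6 = -4739.1
Σ ṁᵢCp,ᵢ = 24.2×2.32 + 17.6×2.32 + 29.3×2.32 = 164.95
T_out = -4739.1 / 164.95 = -28.73 °C

T_out = -28.7 °C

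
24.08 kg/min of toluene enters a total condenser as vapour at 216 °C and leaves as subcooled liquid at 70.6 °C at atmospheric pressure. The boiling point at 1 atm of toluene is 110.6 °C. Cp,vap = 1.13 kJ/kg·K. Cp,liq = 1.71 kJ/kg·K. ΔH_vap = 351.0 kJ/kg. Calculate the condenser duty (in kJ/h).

vapour 216→110.6 °C: -119.1 kJ/kg
condensation at 110.6 °C: -351 kJ/kg
liquid 110.6→70.6 °C: -68.4 kJ/kg
Δh = -119.1 + -351 + -68.4 = -538.5 kJ/kg
Q = ṁ·Δh = 24.08 kg/min × -538.5 kJ/kg = -12967 kJ/min
|Q| = 216.12 kW = 778030 kJ/h

Q_c = 778000 kJ/h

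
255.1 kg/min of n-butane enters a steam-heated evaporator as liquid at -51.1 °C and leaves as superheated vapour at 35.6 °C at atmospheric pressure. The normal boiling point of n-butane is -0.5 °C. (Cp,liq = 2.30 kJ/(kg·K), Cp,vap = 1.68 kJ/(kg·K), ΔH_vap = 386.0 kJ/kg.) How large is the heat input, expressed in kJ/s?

Q = 2390 kJ/s

liquid -51.1→-0.5 °C: 116.38 kJ/kg
vaporisation at -0.5 °C: 386 kJ/kg
vapour -0.5→35.6 °C: 60.648 kJ/kg
Δh = 116.38 + 386 + 60.648 = 563.03 kJ/kg
Q = ṁ·Δh = 255.1 kg/min × 563.03 kJ/kg = 143630 kJ/min
|Q| = 2393.8 kW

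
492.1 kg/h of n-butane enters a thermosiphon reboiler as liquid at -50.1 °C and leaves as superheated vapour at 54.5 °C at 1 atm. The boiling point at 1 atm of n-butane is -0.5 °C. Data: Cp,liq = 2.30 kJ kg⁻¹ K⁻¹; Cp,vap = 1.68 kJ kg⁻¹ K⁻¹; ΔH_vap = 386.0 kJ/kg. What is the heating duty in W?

liquid -50.1→-0.5 °C: 114.08 kJ/kg
vaporisation at -0.5 °C: 386 kJ/kg
vapour -0.5→54.5 °C: 92.4 kJ/kg
Δh = 114.08 + 386 + 92.4 = 592.48 kJ/kg
Q = ṁ·Δh = 492.1 kg/h × 592.48 kJ/kg = 291560 kJ/h
|Q| = 80.989 kW = 80989 W

Q = 81000 W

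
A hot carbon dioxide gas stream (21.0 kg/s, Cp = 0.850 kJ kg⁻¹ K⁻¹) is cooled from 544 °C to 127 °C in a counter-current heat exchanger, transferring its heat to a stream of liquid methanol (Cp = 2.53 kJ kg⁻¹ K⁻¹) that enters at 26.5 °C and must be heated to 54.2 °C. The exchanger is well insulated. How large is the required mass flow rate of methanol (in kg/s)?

Heat released by hot stream: Q = 21.0 × 0.850 × (544 − 127) = 7443.4 kJ/s
Energy balance on cold side (adiabatic exchanger): Q = ṁ_c·Cp_c·(T_c,out − T_c,in)
ṁ_c = 7443.4 / [2.53 × (54.2 − 26.5)] = 106.21 kg/s

ṁ_c = 106 kg/s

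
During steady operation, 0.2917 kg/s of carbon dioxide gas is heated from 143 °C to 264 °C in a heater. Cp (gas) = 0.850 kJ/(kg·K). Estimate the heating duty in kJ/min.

Q = 1800 kJ/min

Q = ṁ·Cp·ΔT = 0.2917 × 0.850 × (264 − 143) = 30.001 kJ/s
Heating duty = 1800.1 kJ/min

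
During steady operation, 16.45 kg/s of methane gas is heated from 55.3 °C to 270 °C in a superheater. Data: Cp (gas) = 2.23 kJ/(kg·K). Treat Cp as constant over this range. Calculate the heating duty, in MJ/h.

Q = ṁ·Cp·ΔT = 16.45 × 2.23 × (270 − 55.3) = 7875.9 kJ/s
Heating duty = 28353 MJ/h

Q = 28400 MJ/h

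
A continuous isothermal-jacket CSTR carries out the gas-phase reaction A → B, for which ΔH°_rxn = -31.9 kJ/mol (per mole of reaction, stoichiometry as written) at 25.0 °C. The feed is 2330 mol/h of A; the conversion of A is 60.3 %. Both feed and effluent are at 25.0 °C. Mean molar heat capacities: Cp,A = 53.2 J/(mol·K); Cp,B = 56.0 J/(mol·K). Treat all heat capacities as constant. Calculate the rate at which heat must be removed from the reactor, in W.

Extent of reaction ξ = 0.603 × 2330 = 1405 mol/h
Reaction term: ξ·ΔH°_rxn = 1405 × -31.9 = -44819 kJ/h
Q = ΔH = -44819 kJ/h = -12.45 kW
Heat removed = 12450 W

Q_out = 12400 W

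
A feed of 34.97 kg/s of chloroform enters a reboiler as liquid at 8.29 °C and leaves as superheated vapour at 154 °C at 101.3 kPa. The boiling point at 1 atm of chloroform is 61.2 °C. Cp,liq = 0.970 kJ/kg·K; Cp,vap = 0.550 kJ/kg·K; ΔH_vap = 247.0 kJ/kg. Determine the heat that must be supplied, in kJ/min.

Q = 733000 kJ/min

liquid 8.29→61.2 °C: 51.323 kJ/kg
vaporisation at 61.2 °C: 247 kJ/kg
vapour 61.2→154 °C: 51.04 kJ/kg
Δh = 51.323 + 247 + 51.04 = 349.36 kJ/kg
Q = ṁ·Δh = 34.97 kg/s × 349.36 kJ/kg = 12217 kJ/s
|Q| = 12217 kW = 733030 kJ/min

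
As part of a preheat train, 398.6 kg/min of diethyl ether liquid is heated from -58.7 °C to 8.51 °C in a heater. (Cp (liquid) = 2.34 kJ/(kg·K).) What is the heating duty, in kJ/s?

Q = ṁ·Cp·ΔT = 398.6 × 2.34 × (8.51 − -58.7) = 62688 kJ/min
Converting: 62688 / 60 s = 1044.8 kW

Q = 1040 kJ/s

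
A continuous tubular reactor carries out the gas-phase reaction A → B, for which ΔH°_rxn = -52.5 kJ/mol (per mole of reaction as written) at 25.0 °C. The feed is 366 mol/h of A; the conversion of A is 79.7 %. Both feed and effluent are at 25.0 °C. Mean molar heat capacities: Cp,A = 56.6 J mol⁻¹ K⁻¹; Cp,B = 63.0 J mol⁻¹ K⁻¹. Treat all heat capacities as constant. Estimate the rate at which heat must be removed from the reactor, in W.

Q_out = 4250 W

Extent of reaction ξ = 0.797 × 366 = 291.7 mol/h
Reaction term: ξ·ΔH°_rxn = 291.7 × -52.5 = -15314 kJ/h
Q = ΔH = -15314 kJ/h = -4.254 kW
Heat removed = 4254 W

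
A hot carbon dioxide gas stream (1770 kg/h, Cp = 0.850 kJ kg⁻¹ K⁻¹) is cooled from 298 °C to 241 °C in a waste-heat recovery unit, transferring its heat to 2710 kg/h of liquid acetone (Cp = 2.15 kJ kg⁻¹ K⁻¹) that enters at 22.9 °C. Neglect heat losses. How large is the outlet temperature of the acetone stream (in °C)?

T_c,out = 37.6 °C

Heat released by hot stream: Q = 1770 × 0.850 × (298 − 241) = 85756 kJ/h
Energy balance on cold side (adiabatic exchanger): Q = ṁ_c·Cp_c·(T_c,out − T_c,in)
T_c,out = 22.9 + 85756/(2710 × 2.15) = 37.618 °C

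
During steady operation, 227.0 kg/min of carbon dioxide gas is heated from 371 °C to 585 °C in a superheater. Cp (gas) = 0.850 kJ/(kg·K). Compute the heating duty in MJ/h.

Q = ṁ·Cp·ΔT = 227.0 × 0.850 × (585 − 371) = 41291 kJ/min
Converting: 41291 / 60 s = 688.19 kW
Heating duty = 2477.5 MJ/h

Q = 2480 MJ/h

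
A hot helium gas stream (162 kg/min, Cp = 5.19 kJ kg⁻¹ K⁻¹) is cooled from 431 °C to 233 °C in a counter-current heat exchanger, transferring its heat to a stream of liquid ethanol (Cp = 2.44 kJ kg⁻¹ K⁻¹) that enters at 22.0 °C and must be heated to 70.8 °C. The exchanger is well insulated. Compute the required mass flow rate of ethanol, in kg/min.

ṁ_c = 1400 kg/min

Heat released by hot stream: Q = 162 × 5.19 × (431 − 233) = 166470 kJ/min
Energy balance on cold side (adiabatic exchanger): Q = ṁ_c·Cp_c·(T_c,out − T_c,in)
ṁ_c = 166470 / [2.44 × (70.8 − 22.0)] = 1398.1 kg/min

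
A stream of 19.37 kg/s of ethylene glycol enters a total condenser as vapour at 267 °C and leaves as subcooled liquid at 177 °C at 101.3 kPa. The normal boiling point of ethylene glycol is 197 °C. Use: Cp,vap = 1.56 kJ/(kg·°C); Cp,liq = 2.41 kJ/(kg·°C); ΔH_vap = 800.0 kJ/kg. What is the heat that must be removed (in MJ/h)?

Q_c = 66800 MJ/h

vapour 267→197 °C: -109.2 kJ/kg
condensation at 197 °C: -800 kJ/kg
liquid 197→177 °C: -48.2 kJ/kg
Δh = -109.2 + -800 + -48.2 = -957.4 kJ/kg
Q = ṁ·Δh = 19.37 kg/s × -957.4 kJ/kg = -18545 kJ/s
|Q| = 18545 kW = 66761 MJ/h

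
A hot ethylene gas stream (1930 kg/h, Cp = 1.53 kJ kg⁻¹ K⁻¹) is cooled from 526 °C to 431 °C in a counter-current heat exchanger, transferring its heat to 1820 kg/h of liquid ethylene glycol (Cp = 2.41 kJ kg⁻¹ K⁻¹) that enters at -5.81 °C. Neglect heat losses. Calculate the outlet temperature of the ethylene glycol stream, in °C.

T_c,out = 58.1 °C

Heat released by hot stream: Q = 1930 × 1.53 × (526 − 431) = 280530 kJ/h
Energy balance on cold side (adiabatic exchanger): Q = ṁ_c·Cp_c·(T_c,out − T_c,in)
T_c,out = -5.81 + 280530/(1820 × 2.41) = 58.146 °C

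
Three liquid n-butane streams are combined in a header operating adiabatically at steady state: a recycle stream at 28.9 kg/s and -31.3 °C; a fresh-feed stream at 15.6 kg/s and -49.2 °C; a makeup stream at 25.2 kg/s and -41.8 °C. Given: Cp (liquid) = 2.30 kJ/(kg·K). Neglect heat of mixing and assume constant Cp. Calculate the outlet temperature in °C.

T_out = -39.1 °C

Energy balance with Q = 0: Σ ṁᵢCp,ᵢ(T_out − Tᵢ) = 0
Σ ṁᵢCp,ᵢTᵢ = 28.9×2.30×-31.3 + 15.6×2.30×-49.2 + 25.2×2.30×-41.8 = -6268.5
Σ ṁᵢCp,ᵢ = 28.9×2.30 + 15.6×2.30 + 25.2×2.30 = 160.31
T_out = -6268.5 / 160.31 = -39.103 °C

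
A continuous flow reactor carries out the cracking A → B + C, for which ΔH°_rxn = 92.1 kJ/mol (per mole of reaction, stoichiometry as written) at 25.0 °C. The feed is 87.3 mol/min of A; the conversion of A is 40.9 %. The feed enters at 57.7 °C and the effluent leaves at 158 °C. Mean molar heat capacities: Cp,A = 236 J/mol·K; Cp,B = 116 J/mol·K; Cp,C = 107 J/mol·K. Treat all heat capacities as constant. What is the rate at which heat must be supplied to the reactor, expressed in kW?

Q_in = 88.2 kW

Extent of reaction ξ = 0.409 × 87.3 = 35.706 mol/min
Reaction term: ξ·ΔH°_rxn = 35.706 × 92.1 = 3288.5 kJ/min
Sensible, feed 57.7→25 °C: -673.71 kJ/min
Outlet flows (mol/min): A 51.594, B 35.706, C 35.706
Sensible, products 25→158 °C: 2678.4 kJ/min
Q = ΔH = 5293.2 kJ/min = 88.22 kW
Heat supplied = 88.22 kW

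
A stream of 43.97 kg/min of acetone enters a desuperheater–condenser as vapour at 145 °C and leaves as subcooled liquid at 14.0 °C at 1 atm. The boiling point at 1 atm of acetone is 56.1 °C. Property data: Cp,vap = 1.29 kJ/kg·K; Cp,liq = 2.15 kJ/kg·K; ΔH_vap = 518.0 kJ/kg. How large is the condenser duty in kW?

Q_c = 530 kW

vapour 145→56.1 °C: -114.68 kJ/kg
condensation at 56.1 °C: -518 kJ/kg
liquid 56.1→14.0 °C: -90.515 kJ/kg
Δh = -114.68 + -518 + -90.515 = -723.2 kJ/kg
Q = ṁ·Δh = 43.97 kg/min × -723.2 kJ/kg = -31799 kJ/min
|Q| = 529.98 kW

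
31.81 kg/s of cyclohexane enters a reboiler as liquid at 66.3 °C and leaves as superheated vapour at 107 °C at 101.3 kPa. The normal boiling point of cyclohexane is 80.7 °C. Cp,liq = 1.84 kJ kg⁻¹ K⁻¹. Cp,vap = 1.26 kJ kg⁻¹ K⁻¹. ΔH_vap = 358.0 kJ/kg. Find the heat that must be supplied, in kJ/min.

Q = 797000 kJ/min

liquid 66.3→80.7 °C: 26.496 kJ/kg
vaporisation at 80.7 °C: 358 kJ/kg
vapour 80.7→107 °C: 33.138 kJ/kg
Δh = 26.496 + 358 + 33.138 = 417.63 kJ/kg
Q = ṁ·Δh = 31.81 kg/s × 417.63 kJ/kg = 13285 kJ/s
|Q| = 13285 kW = 797100 kJ/min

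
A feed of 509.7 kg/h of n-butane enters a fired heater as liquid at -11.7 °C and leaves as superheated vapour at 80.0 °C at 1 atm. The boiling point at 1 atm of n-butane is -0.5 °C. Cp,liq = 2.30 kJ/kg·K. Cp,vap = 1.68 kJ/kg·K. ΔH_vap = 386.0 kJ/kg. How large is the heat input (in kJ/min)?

liquid -11.7→-0.5 °C: 25.76 kJ/kg
vaporisation at -0.5 °C: 386 kJ/kg
vapour -0.5→80.0 °C: 135.24 kJ/kg
Δh = 25.76 + 386 + 135.24 = 547 kJ/kg
Q = ṁ·Δh = 509.7 kg/h × 547 kJ/kg = 278810 kJ/h
|Q| = 77.446 kW = 4646.8 kJ/min

Q = 4650 kJ/min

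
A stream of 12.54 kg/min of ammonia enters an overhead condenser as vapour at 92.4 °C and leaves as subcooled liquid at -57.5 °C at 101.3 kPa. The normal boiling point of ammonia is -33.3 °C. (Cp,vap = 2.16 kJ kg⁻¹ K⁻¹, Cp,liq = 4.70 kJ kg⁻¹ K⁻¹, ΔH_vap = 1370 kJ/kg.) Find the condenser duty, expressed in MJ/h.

Q_c = 1320 MJ/h

vapour 92.4→-33.3 °C: -271.51 kJ/kg
condensation at -33.3 °C: -1370 kJ/kg
liquid -33.3→-57.5 °C: -113.74 kJ/kg
Δh = -271.51 + -1370 + -113.74 = -1755.3 kJ/kg
Q = ṁ·Δh = 12.54 kg/min × -1755.3 kJ/kg = -22011 kJ/min
|Q| = 366.85 kW = 1320.7 MJ/h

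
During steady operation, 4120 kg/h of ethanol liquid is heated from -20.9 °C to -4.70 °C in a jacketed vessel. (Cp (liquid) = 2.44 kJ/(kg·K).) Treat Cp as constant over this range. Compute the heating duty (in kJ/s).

Q = 45.2 kJ/s

Q = ṁ·Cp·ΔT = 4120 × 2.44 × (-4.70 − -20.9) = 162860 kJ/h
Converting: 162860 / 3600 s = 45.238 kW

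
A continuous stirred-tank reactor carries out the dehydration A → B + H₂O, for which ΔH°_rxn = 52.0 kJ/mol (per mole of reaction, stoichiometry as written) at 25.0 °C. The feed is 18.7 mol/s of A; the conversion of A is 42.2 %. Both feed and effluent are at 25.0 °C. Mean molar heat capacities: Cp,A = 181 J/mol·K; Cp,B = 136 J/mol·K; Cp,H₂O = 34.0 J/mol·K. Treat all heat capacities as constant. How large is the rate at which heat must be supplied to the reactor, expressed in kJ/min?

Extent of reaction ξ = 0.422 × 18.7 = 7.8914 mol/s
Reaction term: ξ·ΔH°_rxn = 7.8914 × 52.0 = 410.35 kJ/s
Q = ΔH = 410.35 kJ/s = 410.35 kW
Heat supplied = 24621 kJ/min

Q_in = 24600 kJ/min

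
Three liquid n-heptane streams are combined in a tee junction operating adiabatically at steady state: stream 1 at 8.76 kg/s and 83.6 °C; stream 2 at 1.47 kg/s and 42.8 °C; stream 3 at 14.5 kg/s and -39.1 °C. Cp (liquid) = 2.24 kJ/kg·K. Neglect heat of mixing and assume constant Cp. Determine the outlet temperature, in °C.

T_out = 9.23 °C

Energy balance with Q = 0: Σ ṁᵢCp,ᵢ(T_out − Tᵢ) = 0
T_out = Σ ṁᵢCp,ᵢTᵢ / Σ ṁᵢCp,ᵢ
      = 511.4 / 55.395 = 9.2318 °C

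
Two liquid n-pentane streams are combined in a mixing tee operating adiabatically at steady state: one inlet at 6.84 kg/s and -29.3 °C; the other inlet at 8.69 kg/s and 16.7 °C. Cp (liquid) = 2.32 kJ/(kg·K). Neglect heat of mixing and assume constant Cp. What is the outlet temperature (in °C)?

Adiabatic, steady state ⇒ Σ ṁᵢCp,ᵢ(T_out − Tᵢ) = 0
Σ ṁᵢCp,ᵢTᵢ = 6.84×2.32×-29.3 + 8.69×2.32×16.7 = -128.27
Σ ṁᵢCp,ᵢ = 6.84×2.32 + 8.69×2.32 = 36.03
T_out = -128.27 / 36.03 = -3.5601 °C

T_out = -3.56 °C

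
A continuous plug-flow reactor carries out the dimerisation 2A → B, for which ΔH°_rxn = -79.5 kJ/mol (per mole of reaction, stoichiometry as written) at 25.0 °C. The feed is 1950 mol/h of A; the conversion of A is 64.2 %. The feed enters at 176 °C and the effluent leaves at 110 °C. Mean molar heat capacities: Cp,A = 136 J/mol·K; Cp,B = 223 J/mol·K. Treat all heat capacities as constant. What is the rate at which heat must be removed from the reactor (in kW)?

Q_out = 19.4 kW

Extent of reaction ξ = 0.642 × 1950 / 2 = 625.95 mol/h
Reaction term: ξ·ΔH°_rxn = 625.95 × -79.5 = -49763 kJ/h
Sensible, feed 176→25 °C: -40045 kJ/h
Outlet flows (mol/h): A 698.1, B 625.95
Sensible, products 25→110 °C: 19935 kJ/h
Q = ΔH = -69873 kJ/h = -19.409 kW
Heat removed = 19.409 kW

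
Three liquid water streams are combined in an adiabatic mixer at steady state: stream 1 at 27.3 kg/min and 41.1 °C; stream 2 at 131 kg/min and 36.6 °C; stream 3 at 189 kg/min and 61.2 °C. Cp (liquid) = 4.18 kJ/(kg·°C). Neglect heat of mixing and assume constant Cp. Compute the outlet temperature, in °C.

Energy balance with Q = 0: Σ ṁᵢCp,ᵢ(T_out − Tᵢ) = 0
T_out = Σ ṁᵢCp,ᵢTᵢ / Σ ṁᵢCp,ᵢ
      = 73081 / 1451.7 = 50.341 °C

T_out = 50.3 °C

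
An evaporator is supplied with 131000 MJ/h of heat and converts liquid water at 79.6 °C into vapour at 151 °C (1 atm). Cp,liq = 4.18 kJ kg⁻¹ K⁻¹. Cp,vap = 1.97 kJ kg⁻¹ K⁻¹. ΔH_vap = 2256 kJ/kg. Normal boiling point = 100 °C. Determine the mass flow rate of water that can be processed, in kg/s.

ṁ = 14.9 kg/s

Δh = 4.18×(100−79.6) + 2256 + 1.97×(151−100) = 2441.7 kJ/kg
Q = 131000 MJ/h = 36389 kJ/s = 36389 kJ/s
ṁ = Q/Δh = 36389 / 2441.7 = 14.903 kg/s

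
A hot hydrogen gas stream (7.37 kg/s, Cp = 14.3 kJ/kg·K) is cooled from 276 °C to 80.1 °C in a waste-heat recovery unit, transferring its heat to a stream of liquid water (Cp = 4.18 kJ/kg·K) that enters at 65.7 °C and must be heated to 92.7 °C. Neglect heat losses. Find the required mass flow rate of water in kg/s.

ṁ_c = 183 kg/s

Heat released by hot stream: Q = 7.37 × 14.3 × (276 − 80.1) = 20646 kJ/s
Energy balance on cold side (adiabatic exchanger): Q = ṁ_c·Cp_c·(T_c,out − T_c,in)
ṁ_c = 20646 / [4.18 × (92.7 − 65.7)] = 182.94 kg/s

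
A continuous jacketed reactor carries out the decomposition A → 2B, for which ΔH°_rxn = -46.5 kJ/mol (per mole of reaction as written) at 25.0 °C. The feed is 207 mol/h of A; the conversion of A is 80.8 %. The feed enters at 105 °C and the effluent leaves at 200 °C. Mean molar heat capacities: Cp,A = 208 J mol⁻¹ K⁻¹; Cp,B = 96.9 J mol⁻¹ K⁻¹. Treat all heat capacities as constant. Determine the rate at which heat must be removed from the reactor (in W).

Q_out = 1140 W

Extent of reaction ξ = 0.808 × 207 = 167.26 mol/h
Reaction term: ξ·ΔH°_rxn = 167.26 × -46.5 = -7777.4 kJ/h
Sensible, feed 105→25 °C: -3444.5 kJ/h
Outlet flows (mol/h): A 39.744, B 334.51
Sensible, products 25→200 °C: 7119.2 kJ/h
Q = ΔH = -4102.7 kJ/h = -1.1396 kW
Heat removed = 1139.6 W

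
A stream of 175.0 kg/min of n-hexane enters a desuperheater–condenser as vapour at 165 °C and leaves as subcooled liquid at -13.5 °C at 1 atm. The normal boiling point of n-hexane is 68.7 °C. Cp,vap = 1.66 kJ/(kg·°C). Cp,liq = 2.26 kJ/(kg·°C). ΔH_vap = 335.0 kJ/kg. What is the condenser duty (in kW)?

vapour 165→68.7 °C: -159.86 kJ/kg
condensation at 68.7 °C: -335 kJ/kg
liquid 68.7→-13.5 °C: -185.77 kJ/kg
Δh = -159.86 + -335 + -185.77 = -680.63 kJ/kg
Q = ṁ·Δh = 175.0 kg/min × -680.63 kJ/kg = -119110 kJ/min
|Q| = 1985.2 kW

Q_c = 1990 kW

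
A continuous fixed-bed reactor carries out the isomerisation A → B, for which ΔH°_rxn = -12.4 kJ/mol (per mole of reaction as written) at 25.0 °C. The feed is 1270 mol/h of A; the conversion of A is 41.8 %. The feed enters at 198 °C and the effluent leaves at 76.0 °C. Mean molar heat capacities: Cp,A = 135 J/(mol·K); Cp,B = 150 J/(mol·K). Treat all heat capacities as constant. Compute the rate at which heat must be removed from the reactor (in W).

Q_out = 7530 W

Extent of reaction ξ = 0.418 × 1270 = 530.86 mol/h
Reaction term: ξ·ΔH°_rxn = 530.86 × -12.4 = -6582.7 kJ/h
Sensible, feed 198→25 °C: -29661 kJ/h
Outlet flows (mol/h): A 739.14, B 530.86
Sensible, products 25→76.0 °C: 9150.1 kJ/h
Q = ΔH = -27093 kJ/h = -7.526 kW
Heat removed = 7526 W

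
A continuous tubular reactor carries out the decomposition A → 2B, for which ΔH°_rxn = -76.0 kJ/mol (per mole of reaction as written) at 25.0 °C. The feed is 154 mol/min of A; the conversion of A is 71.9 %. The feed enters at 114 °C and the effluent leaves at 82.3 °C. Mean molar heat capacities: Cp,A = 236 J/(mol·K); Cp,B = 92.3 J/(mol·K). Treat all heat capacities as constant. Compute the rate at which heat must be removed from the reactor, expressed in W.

Q_out = 165000 W

Extent of reaction ξ = 0.719 × 154 = 110.73 mol/min
Reaction term: ξ·ΔH°_rxn = 110.73 × -76.0 = -8415.2 kJ/min
Sensible, feed 114→25 °C: -3234.6 kJ/min
Outlet flows (mol/min): A 43.274, B 221.45
Sensible, products 25→82.3 °C: 1756.4 kJ/min
Q = ΔH = -9893.4 kJ/min = -164.89 kW
Heat removed = 164890 W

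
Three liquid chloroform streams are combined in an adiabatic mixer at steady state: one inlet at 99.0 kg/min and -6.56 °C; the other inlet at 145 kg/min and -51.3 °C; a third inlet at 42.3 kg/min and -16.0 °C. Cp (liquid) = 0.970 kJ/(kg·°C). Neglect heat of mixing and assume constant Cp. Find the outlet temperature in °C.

T_out = -30.6 °C

No heat crosses the boundary, so H_out = H_in.
T_out = Σ ṁᵢCp,ᵢTᵢ / Σ ṁᵢCp,ᵢ
      = -8501.8 / 277.71 = -30.614 °C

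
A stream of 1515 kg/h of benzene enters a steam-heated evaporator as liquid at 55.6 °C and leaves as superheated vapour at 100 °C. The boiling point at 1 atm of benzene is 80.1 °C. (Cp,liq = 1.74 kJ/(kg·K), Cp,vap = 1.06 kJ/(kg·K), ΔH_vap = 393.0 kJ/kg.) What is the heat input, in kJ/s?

liquid 55.6→80.1 °C: 42.63 kJ/kg
vaporisation at 80.1 °C: 393 kJ/kg
vapour 80.1→100 °C: 21.094 kJ/kg
Δh = 42.63 + 393 + 21.094 = 456.72 kJ/kg
Q = ṁ·Δh = 1515 kg/h × 456.72 kJ/kg = 691940 kJ/h
|Q| = 192.2 kW

Q = 192 kJ/s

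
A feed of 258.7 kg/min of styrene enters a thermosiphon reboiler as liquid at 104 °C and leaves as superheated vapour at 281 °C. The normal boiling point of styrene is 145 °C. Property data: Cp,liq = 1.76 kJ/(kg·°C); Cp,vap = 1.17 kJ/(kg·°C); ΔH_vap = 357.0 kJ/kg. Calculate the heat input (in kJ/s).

Q = 2540 kJ/s

liquid 104→145 °C: 72.16 kJ/kg
vaporisation at 145 °C: 357 kJ/kg
vapour 145→281 °C: 159.12 kJ/kg
Δh = 72.16 + 357 + 159.12 = 588.28 kJ/kg
Q = ṁ·Δh = 258.7 kg/min × 588.28 kJ/kg = 152190 kJ/min
|Q| = 2536.5 kW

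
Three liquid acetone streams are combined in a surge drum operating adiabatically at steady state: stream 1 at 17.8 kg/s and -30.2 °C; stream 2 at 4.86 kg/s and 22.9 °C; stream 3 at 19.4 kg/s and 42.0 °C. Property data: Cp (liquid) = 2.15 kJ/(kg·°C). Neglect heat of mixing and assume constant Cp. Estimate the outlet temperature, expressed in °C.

T_out = 9.24 °C

Energy balance with Q = 0: Σ ṁᵢCp,ᵢ(T_out − Tᵢ) = 0
T_out = Σ ṁᵢCp,ᵢTᵢ / Σ ṁᵢCp,ᵢ
      = 835.35 / 90.429 = 9.2376 °C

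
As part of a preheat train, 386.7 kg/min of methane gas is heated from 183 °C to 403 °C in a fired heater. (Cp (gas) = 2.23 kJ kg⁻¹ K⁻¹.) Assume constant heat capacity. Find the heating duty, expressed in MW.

Q = 3.16 MW

Q = ṁ·Cp·ΔT = 386.7 × 2.23 × (403 − 183) = 189720 kJ/min
Converting: 189720 / 60 s = 3161.9 kW
Heating duty = 3.1619 MW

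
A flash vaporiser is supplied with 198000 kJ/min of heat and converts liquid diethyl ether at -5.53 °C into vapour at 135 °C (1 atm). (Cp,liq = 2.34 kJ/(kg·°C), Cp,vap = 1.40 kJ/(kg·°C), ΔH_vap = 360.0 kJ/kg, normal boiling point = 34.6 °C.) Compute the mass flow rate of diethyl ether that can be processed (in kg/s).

ṁ = 5.55 kg/s

Δh = 2.34×(34.6−-5.53) + 360.0 + 1.40×(135−34.6) = 594.46 kJ/kg
Q = 198000 kJ/min = 3300 kJ/s = 3300 kJ/s
ṁ = Q/Δh = 3300 / 594.46 = 5.5512 kg/s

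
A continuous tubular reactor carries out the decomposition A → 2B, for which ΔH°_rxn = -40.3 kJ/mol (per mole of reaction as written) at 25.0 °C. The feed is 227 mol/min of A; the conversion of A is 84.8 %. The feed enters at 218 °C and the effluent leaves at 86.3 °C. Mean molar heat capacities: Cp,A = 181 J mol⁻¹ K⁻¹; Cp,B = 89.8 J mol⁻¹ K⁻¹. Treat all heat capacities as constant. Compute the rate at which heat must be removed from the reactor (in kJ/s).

Extent of reaction ξ = 0.848 × 227 = 192.5 mol/min
Reaction term: ξ·ΔH°_rxn = 192.5 × -40.3 = -7757.6 kJ/min
Sensible, feed 218→25 °C: -7929.8 kJ/min
Outlet flows (mol/min): A 34.504, B 384.99
Sensible, products 25→86.3 °C: 2502.1 kJ/min
Q = ΔH = -13185 kJ/min = -219.75 kW
Heat removed = 219.75 kJ/s

Q_out = 220 kJ/s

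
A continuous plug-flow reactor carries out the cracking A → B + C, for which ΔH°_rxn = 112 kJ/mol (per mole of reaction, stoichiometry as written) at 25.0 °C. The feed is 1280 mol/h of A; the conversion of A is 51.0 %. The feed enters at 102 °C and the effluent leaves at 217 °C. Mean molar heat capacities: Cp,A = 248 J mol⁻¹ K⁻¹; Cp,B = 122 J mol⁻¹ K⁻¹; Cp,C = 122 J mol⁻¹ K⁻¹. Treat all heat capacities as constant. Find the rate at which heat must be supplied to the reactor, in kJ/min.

Extent of reaction ξ = 0.510 × 1280 = 652.8 mol/h
Reaction term: ξ·ΔH°_rxn = 652.8 × 112 = 73114 kJ/h
Sensible, feed 102→25 °C: -24443 kJ/h
Outlet flows (mol/h): A 627.2, B 652.8, C 652.8
Sensible, products 25→217 °C: 60447 kJ/h
Q = ΔH = 109120 kJ/h = 30.311 kW
Heat supplied = 1818.6 kJ/min

Q_in = 1820 kJ/min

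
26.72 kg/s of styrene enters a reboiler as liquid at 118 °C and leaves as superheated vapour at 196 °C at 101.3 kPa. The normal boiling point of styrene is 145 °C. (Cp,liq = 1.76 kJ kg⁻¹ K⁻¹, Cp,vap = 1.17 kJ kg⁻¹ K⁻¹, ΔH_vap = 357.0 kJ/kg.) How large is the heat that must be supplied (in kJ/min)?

liquid 118→145 °C: 47.52 kJ/kg
vaporisation at 145 °C: 357 kJ/kg
vapour 145→196 °C: 59.67 kJ/kg
Δh = 47.52 + 357 + 59.67 = 464.19 kJ/kg
Q = ṁ·Δh = 26.72 kg/s × 464.19 kJ/kg = 12403 kJ/s
|Q| = 12403 kW = 744190 kJ/min

Q = 744000 kJ/min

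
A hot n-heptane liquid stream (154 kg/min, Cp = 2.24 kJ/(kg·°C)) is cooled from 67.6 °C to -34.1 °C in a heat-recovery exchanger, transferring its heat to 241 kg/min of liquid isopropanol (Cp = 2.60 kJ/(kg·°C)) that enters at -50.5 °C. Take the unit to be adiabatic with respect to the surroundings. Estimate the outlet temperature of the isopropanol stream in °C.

T_c,out = 5.49 °C

Heat released by hot stream: Q = 154 × 2.24 × (67.6 − -34.1) = 35082 kJ/min
Energy balance on cold side (adiabatic exchanger): Q = ṁ_c·Cp_c·(T_c,out − T_c,in)
T_c,out = -50.5 + 35082/(241 × 2.60) = 5.4886 °C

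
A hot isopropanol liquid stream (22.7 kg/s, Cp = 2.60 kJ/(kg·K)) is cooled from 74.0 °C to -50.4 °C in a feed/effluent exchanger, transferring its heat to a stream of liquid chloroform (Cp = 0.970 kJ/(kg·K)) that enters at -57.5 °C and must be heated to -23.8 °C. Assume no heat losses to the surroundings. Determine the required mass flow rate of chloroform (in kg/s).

Heat released by hot stream: Q = 22.7 × 2.60 × (74.0 − -50.4) = 7342.1 kJ/s
Energy balance on cold side (adiabatic exchanger): Q = ṁ_c·Cp_c·(T_c,out − T_c,in)
ṁ_c = 7342.1 / [0.970 × (-23.8 − -57.5)] = 224.6 kg/s

ṁ_c = 225 kg/s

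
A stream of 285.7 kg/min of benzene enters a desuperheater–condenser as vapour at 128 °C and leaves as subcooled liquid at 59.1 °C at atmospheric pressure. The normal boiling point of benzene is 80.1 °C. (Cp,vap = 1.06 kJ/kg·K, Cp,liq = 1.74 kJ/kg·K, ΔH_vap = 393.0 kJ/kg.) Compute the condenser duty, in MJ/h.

Q_c = 8230 MJ/h

vapour 128→80.1 °C: -50.774 kJ/kg
condensation at 80.1 °C: -393 kJ/kg
liquid 80.1→59.1 °C: -36.54 kJ/kg
Δh = -50.774 + -393 + -36.54 = -480.31 kJ/kg
Q = ṁ·Δh = 285.7 kg/min × -480.31 kJ/kg = -137230 kJ/min
|Q| = 2287.1 kW = 8233.5 MJ/h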